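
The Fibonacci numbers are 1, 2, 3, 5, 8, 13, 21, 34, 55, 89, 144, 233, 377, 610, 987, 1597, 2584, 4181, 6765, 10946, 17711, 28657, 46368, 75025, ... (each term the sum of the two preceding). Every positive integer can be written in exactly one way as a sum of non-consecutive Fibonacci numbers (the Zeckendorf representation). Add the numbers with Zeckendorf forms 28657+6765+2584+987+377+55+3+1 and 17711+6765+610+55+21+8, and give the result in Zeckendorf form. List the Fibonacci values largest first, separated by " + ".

The two numbers are 39429 and 25170, so their sum is 64599.
64599 − 46368 = 18231
18231 − 17711 = 520
520 − 377 = 143
143 − 89 = 54
54 − 34 = 20
20 − 13 = 7
7 − 5 = 2
2 − 2 = 0

46368 + 17711 + 377 + 89 + 34 + 13 + 5 + 2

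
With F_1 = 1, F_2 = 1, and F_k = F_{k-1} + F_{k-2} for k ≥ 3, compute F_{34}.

5702887

Iterating the recurrence up to F_{26} = 121393 and F_{25} = 75025:
F_{27} = F_{26} + F_{25} = 121393 + 75025 = 196418
F_{28} = F_{27} + F_{26} = 196418 + 121393 = 317811
F_{29} = F_{28} + F_{27} = 317811 + 196418 = 514229
F_{30} = F_{29} + F_{28} = 514229 + 317811 = 832040
F_{31} = F_{30} + F_{29} = 832040 + 514229 = 1346269
F_{32} = F_{31} + F_{30} = 1346269 + 832040 = 2178309
F_{33} = F_{32} + F_{31} = 2178309 + 1346269 = 3524578
F_{34} = F_{33} + F_{32} = 3524578 + 2178309 = 5702887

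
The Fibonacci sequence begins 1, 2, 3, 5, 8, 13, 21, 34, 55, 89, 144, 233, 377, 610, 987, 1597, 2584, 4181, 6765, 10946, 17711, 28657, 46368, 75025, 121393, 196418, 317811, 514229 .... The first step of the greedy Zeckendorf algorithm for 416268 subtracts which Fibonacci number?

317811

317811 ≤ 416268 < 514229, so the largest Fibonacci number not exceeding 416268 is 317811.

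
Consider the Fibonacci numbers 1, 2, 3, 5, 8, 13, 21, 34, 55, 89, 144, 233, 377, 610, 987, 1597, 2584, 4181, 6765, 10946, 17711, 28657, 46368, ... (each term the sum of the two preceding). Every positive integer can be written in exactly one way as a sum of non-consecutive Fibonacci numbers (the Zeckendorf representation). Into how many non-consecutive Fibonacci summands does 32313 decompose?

Repeatedly subtract the largest Fibonacci number that fits:
28657 ≤ 32313 < 46368, so take 28657; remainder 3656
2584 ≤ 3656 < 4181, so take 2584; remainder 1072
987 ≤ 1072 < 1597, so take 987; remainder 85
55 ≤ 85 < 89, so take 55; remainder 30
21 ≤ 30 < 34, so take 21; remainder 9
8 ≤ 9 < 13, so take 8; remainder 1
1 ≤ 1 < 2, so take 1; remainder 0
32313 = 28657 + 2584 + 987 + 55 + 21 + 8 + 1, which has 7 terms.

7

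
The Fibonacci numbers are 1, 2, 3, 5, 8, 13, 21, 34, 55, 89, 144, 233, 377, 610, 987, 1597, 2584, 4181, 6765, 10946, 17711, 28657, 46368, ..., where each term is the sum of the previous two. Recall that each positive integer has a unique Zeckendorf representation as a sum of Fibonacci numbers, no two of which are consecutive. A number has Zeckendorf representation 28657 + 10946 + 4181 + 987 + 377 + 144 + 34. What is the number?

45326

28657 + 10946 + 4181 + 987 + 377 + 144 + 34 = 45326.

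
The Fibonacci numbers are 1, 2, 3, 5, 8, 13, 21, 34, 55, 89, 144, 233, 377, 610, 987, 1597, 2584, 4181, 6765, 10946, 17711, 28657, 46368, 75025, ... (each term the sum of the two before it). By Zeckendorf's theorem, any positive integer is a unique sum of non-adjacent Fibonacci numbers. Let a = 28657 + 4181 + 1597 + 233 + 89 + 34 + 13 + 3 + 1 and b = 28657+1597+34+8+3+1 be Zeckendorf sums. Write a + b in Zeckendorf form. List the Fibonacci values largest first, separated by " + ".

46368 + 17711 + 987 + 34 + 8

The two numbers are 34808 and 30300, so their sum is 65108.
Repeatedly subtract the largest Fibonacci number that fits:
65108 − 46368 = 18740
18740 − 17711 = 1029
1029 − 987 = 42
42 − 34 = 8
8 − 8 = 0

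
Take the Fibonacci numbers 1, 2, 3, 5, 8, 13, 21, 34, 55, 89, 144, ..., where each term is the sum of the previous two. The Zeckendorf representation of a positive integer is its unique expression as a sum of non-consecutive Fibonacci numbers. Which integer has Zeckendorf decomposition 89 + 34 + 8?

89 + 34 + 8 = 131.

131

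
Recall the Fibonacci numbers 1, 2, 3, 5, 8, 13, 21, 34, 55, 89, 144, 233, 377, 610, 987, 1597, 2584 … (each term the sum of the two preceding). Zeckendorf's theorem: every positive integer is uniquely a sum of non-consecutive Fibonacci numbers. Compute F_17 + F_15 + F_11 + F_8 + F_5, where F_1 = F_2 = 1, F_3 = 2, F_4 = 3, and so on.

2322

F_17 + F_15 + F_11 + F_8 + F_5 = 1597 + 610 + 89 + 21 + 5 = 2322.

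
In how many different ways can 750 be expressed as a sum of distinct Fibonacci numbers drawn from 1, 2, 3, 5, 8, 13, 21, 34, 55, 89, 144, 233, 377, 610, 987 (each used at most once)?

9

Each representation comes from the Zeckendorf form by replacing some F_k with F_{k−1} + F_{k−2} where possible.
750 = 610+89+34+13+3+1 = 610+89+34+8+5+3+1 = 377+233+89+34+13+3+1 = 610+89+21+13+8+5+3+1 = … (5 more), for 9 in all.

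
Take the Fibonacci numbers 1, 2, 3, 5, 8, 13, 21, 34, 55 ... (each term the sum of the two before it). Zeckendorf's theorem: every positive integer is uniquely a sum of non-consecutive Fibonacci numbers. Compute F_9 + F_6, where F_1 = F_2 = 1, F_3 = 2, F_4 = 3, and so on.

F_9 + F_6 = 34 + 8 = 42.

42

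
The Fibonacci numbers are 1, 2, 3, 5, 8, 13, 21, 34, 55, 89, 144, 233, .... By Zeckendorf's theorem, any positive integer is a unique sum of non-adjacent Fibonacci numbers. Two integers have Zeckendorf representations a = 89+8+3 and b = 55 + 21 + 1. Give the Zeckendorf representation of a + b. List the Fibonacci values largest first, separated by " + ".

144 + 21 + 8 + 3 + 1

The two numbers are 100 and 77, so their sum is 177.
Greedy algorithm:
subtract 144 from 177: 33 remains
subtract 21 from 33: 12 remains
subtract 8 from 12: 4 remains
subtract 3 from 4: 1 remains
subtract 1 from 1: 0 remains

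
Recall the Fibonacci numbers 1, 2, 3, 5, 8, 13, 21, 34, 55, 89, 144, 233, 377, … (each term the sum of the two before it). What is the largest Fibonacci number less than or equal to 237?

233

233 ≤ 237 < 377, so the largest Fibonacci number not exceeding 237 is 233.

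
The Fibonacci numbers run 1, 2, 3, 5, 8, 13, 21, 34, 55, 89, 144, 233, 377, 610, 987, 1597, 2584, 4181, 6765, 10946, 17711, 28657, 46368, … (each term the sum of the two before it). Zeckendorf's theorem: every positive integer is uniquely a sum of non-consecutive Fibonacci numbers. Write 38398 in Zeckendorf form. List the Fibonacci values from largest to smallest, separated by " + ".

28657 + 6765 + 2584 + 377 + 13 + 2

38398 − 28657 = 9741
9741 − 6765 = 2976
2976 − 2584 = 392
392 − 377 = 15
15 − 13 = 2
2 − 2 = 0
So 38398 = 28657 + 6765 + 2584 + 377 + 13 + 2, with no two terms consecutive in the sequence.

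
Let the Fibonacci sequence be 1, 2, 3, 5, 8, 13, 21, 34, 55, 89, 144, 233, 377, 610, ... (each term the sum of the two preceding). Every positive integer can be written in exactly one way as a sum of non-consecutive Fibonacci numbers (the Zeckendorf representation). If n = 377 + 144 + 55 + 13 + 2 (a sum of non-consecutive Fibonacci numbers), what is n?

591

377 + 144 + 55 + 13 + 2 = 591.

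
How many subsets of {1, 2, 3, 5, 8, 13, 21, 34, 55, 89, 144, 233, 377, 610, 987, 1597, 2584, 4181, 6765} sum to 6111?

Each representation comes from the Zeckendorf form by replacing some F_k with F_{k−1} + F_{k−2} where possible.
6111 = 4181+1597+233+89+8+3 = 4181+1597+233+89+8+2+1 = 4181+1597+233+55+34+8+3 = … (54 more), for 57 in all.

57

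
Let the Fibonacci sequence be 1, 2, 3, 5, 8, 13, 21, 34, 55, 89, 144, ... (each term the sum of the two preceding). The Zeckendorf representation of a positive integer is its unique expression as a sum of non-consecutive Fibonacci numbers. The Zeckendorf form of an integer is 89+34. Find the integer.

89+34 = 123.

123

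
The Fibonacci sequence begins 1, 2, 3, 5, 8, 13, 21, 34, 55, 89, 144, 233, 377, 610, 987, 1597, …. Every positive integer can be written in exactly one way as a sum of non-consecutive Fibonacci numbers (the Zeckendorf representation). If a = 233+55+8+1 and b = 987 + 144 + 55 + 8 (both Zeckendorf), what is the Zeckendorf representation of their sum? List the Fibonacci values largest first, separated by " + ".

987 + 377 + 89 + 34 + 3 + 1

The two numbers are 297 and 1194, so their sum is 1491.
Repeatedly subtract the largest Fibonacci number that fits:
take 987 (≤ 1491); 1491 − 987 = 504
take 377 (≤ 504); 504 − 377 = 127
take 89 (≤ 127); 127 − 89 = 38
take 34 (≤ 38); 38 − 34 = 4
take 3 (≤ 4); 4 − 3 = 1
take 1 (≤ 1); 1 − 1 = 0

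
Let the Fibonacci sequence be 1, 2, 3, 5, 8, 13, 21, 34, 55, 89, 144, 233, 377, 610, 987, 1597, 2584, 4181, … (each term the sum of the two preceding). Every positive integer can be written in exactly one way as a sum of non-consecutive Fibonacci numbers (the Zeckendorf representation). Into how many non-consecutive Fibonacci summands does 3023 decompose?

5

3023 − 2584 = 439
439 − 377 = 62
62 − 55 = 7
7 − 5 = 2
2 − 2 = 0
3023 = 2584 + 377 + 55 + 5 + 2, which has 5 terms.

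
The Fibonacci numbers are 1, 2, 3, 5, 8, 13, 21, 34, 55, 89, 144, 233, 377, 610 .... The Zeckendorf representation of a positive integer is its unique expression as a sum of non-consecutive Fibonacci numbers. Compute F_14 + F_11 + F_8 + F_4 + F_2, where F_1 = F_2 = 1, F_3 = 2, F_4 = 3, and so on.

F_14 + F_11 + F_8 + F_4 + F_2 = 377 + 89 + 21 + 3 + 1 = 491.

491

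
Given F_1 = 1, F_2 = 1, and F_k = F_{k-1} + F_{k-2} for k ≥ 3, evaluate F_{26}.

Iterating the recurrence up to F_{21} = 10946 and F_{20} = 6765:
F_{22} = F_{21} + F_{20} = 10946 + 6765 = 17711
F_{23} = F_{22} + F_{21} = 17711 + 10946 = 28657
F_{24} = F_{23} + F_{22} = 28657 + 17711 = 46368
F_{25} = F_{24} + F_{23} = 46368 + 28657 = 75025
F_{26} = F_{25} + F_{24} = 75025 + 46368 = 121393

121393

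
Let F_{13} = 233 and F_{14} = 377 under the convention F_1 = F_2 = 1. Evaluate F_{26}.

121393

By the doubling identity F_{2k} = F_k(2F_{k+1} − F_k): F_{26} = 233·(2·377 − 233) = 233·521 = 121393.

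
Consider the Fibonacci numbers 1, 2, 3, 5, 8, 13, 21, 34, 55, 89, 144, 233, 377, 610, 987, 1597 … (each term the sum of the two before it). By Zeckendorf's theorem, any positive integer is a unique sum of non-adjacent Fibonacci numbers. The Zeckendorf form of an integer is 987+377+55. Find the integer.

1419

987+377+55 = 1419.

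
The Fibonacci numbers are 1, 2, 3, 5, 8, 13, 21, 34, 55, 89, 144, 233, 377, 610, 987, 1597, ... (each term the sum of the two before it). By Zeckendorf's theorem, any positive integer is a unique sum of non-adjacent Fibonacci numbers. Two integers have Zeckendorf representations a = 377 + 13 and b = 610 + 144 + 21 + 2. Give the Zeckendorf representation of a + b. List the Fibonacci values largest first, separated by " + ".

987 + 144 + 34 + 2

The two numbers are 390 and 777, so their sum is 1167.
987 ≤ 1167 < 1597, so take 987; remainder 180
144 ≤ 180 < 233, so take 144; remainder 36
34 ≤ 36 < 55, so take 34; remainder 2
2 ≤ 2 < 3, so take 2; remainder 0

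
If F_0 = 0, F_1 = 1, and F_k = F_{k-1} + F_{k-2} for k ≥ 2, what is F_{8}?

21

F_{2} = F_{1} + F_{0} = 1 + 0 = 1
F_{3} = F_{2} + F_{1} = 1 + 1 = 2
F_{4} = F_{3} + F_{2} = 2 + 1 = 3
F_{5} = F_{4} + F_{3} = 3 + 2 = 5
F_{6} = F_{5} + F_{4} = 5 + 3 = 8
F_{7} = F_{6} + F_{5} = 8 + 5 = 13
F_{8} = F_{7} + F_{6} = 13 + 8 = 21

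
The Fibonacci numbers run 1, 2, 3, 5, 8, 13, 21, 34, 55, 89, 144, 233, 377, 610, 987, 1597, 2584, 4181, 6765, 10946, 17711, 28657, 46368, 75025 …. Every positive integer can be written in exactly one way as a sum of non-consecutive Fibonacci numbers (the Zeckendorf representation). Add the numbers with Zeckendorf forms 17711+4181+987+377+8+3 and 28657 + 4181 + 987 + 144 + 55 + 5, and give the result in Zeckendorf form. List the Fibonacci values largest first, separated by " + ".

46368 + 6765 + 2584 + 987 + 377 + 144 + 55 + 13 + 3

The two numbers are 23267 and 34029, so their sum is 57296.
Greedy algorithm:
57296 − 46368 = 10928
10928 − 6765 = 4163
4163 − 2584 = 1579
1579 − 987 = 592
592 − 377 = 215
215 − 144 = 71
71 − 55 = 16
16 − 13 = 3
3 − 3 = 0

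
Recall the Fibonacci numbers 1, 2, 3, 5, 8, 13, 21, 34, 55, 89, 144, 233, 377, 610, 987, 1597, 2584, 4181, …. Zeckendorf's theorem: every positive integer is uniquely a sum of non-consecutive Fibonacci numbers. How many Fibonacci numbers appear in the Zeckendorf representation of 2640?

3

Greedily peel off the largest Fibonacci term at each step:
2584 ≤ 2640 < 4181, so take 2584; remainder 56
55 ≤ 56 < 89, so take 55; remainder 1
1 ≤ 1 < 2, so take 1; remainder 0
2640 = 2584 + 55 + 1, which has 3 terms.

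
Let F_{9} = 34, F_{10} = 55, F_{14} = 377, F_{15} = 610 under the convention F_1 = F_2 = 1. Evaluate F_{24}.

By the addition formula F_{m+n} = F_m F_{n+1} + F_{m−1} F_n with m=10, n=14: F_{24} = 55·610 + 34·377 = 33550 + 12818 = 46368.

46368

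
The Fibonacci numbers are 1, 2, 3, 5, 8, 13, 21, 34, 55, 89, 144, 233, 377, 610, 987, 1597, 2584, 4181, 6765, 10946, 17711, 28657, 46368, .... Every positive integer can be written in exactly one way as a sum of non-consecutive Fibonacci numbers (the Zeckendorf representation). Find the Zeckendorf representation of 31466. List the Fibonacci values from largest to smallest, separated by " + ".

28657 + 2584 + 144 + 55 + 21 + 5

28657 ≤ 31466 < 46368, so take 28657; remainder 2809
2584 ≤ 2809 < 4181, so take 2584; remainder 225
144 ≤ 225 < 233, so take 144; remainder 81
55 ≤ 81 < 89, so take 55; remainder 26
21 ≤ 26 < 34, so take 21; remainder 5
5 ≤ 5 < 8, so take 5; remainder 0
So 31466 = 28657 + 2584 + 144 + 55 + 21 + 5, with no two terms consecutive in the sequence.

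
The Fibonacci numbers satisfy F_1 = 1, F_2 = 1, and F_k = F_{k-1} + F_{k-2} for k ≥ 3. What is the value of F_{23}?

Iterating the recurrence up to F_{17} = 1597 and F_{16} = 987:
F_{18} = F_{17} + F_{16} = 1597 + 987 = 2584
F_{19} = F_{18} + F_{17} = 2584 + 1597 = 4181
F_{20} = F_{19} + F_{18} = 4181 + 2584 = 6765
F_{21} = F_{20} + F_{19} = 6765 + 4181 = 10946
F_{22} = F_{21} + F_{20} = 10946 + 6765 = 17711
F_{23} = F_{22} + F_{21} = 17711 + 10946 = 28657

28657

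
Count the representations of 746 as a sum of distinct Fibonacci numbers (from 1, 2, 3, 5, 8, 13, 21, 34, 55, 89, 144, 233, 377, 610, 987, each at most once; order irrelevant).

16

Starting from the Zeckendorf form and repeatedly splitting a term F_k into F_{k−1} + F_{k−2} (when neither is already used) reaches every representation.
746 = 610+89+34+13 = 610+89+34+8+5 = 377+233+89+34+13 = … (13 more), for 16 in all.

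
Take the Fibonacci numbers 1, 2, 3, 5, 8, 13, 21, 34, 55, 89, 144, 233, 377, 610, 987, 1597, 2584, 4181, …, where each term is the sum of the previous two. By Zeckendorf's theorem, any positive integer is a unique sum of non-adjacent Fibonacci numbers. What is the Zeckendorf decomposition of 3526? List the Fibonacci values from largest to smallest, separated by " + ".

3526 − 2584 = 942
942 − 610 = 332
332 − 233 = 99
99 − 89 = 10
10 − 8 = 2
2 − 2 = 0
So 3526 = 2584 + 610 + 233 + 89 + 8 + 2, with no two terms consecutive in the sequence.

2584 + 610 + 233 + 89 + 8 + 2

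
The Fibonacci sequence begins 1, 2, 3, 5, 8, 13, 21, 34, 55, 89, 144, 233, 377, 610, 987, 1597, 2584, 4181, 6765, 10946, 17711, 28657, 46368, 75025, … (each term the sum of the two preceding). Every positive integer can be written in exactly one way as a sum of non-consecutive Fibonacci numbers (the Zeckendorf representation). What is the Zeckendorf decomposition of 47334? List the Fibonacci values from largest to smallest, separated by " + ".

46368 + 610 + 233 + 89 + 34

Greedy algorithm:
subtract 46368 from 47334: 966 remains
subtract 610 from 966: 356 remains
subtract 233 from 356: 123 remains
subtract 89 from 123: 34 remains
subtract 34 from 34: 0 remains
So 47334 = 46368 + 610 + 233 + 89 + 34, with no two terms consecutive in the sequence.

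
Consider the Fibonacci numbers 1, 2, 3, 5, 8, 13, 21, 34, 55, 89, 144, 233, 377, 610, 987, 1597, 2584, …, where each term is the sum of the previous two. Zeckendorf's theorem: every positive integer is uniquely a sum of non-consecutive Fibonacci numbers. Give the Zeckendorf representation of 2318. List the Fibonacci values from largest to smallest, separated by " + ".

Greedy algorithm:
2318 − 1597 = 721
721 − 610 = 111
111 − 89 = 22
22 − 21 = 1
1 − 1 = 0
So 2318 = 1597 + 610 + 89 + 21 + 1, with no two terms consecutive in the sequence.

1597 + 610 + 89 + 21 + 1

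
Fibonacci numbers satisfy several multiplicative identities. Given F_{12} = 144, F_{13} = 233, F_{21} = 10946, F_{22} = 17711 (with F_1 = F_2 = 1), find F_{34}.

5702887

By the addition formula F_{m+n} = F_m F_{n+1} + F_{m−1} F_n with m=13, n=21: F_{34} = 233·17711 + 144·10946 = 4126663 + 1576224 = 5702887.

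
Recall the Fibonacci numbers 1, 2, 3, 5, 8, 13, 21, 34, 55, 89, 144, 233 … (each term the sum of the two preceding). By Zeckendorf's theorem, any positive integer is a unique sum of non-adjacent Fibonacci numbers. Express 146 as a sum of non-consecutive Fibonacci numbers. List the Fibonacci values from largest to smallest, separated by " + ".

Greedily peel off the largest Fibonacci term at each step:
largest Fibonacci ≤ 146 is 144; 146 − 144 = 2
largest Fibonacci ≤ 2 is 2; 2 − 2 = 0
So 146 = 144 + 2, with no two terms consecutive in the sequence.

144 + 2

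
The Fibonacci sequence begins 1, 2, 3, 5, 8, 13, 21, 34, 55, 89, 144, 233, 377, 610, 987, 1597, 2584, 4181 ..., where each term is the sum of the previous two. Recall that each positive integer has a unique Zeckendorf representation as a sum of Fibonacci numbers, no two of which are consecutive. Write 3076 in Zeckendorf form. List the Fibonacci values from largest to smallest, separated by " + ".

2584 + 377 + 89 + 21 + 5

subtract 2584 from 3076: 492 remains
subtract 377 from 492: 115 remains
subtract 89 from 115: 26 remains
subtract 21 from 26: 5 remains
subtract 5 from 5: 0 remains
So 3076 = 2584 + 377 + 89 + 21 + 5, with no two terms consecutive in the sequence.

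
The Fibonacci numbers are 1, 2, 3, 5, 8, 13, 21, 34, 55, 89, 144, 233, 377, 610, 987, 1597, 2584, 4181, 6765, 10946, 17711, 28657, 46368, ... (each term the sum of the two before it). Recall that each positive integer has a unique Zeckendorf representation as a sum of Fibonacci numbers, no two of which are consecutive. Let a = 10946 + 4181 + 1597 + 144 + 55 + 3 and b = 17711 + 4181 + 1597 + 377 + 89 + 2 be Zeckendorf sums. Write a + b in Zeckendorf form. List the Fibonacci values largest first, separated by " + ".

28657 + 10946 + 987 + 233 + 55 + 5

The two numbers are 16926 and 23957, so their sum is 40883.
largest Fibonacci ≤ 40883 is 28657; 40883 − 28657 = 12226
largest Fibonacci ≤ 12226 is 10946; 12226 − 10946 = 1280
largest Fibonacci ≤ 1280 is 987; 1280 − 987 = 293
largest Fibonacci ≤ 293 is 233; 293 − 233 = 60
largest Fibonacci ≤ 60 is 55; 60 − 55 = 5
largest Fibonacci ≤ 5 is 5; 5 − 5 = 0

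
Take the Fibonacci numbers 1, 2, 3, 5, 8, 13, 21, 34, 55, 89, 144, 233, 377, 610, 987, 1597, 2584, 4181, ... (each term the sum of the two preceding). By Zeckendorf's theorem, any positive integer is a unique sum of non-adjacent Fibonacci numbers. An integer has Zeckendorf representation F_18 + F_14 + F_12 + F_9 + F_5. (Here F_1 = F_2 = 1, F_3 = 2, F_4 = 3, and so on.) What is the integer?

F_18 + F_14 + F_12 + F_9 + F_5 = 2584 + 377 + 144 + 34 + 5 = 3144.

3144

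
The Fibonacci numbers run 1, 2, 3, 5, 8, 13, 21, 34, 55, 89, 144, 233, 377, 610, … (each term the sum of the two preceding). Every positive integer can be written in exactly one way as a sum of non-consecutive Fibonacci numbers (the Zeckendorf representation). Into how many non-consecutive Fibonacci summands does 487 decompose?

487 − 377 = 110
110 − 89 = 21
21 − 21 = 0
487 = 377 + 89 + 21, which has 3 terms.

3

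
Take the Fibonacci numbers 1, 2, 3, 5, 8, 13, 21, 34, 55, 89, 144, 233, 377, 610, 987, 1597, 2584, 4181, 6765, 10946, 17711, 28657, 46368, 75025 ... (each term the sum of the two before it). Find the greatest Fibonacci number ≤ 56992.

46368 ≤ 56992 < 75025, so the largest Fibonacci number not exceeding 56992 is 46368.

46368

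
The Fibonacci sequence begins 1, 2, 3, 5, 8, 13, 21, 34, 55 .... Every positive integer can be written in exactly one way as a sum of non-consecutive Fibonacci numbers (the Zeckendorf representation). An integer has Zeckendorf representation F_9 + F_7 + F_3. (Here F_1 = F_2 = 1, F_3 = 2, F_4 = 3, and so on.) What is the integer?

49

F_9 + F_7 + F_3 = 34 + 13 + 2 = 49.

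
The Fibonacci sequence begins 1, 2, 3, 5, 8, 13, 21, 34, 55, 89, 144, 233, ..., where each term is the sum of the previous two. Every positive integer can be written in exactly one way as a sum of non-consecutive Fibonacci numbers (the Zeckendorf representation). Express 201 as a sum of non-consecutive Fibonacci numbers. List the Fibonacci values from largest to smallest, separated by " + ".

144 ≤ 201 < 233, so take 144; remainder 57
55 ≤ 57 < 89, so take 55; remainder 2
2 ≤ 2 < 3, so take 2; remainder 0
So 201 = 144 + 55 + 2, with no two terms consecutive in the sequence.

144 + 55 + 2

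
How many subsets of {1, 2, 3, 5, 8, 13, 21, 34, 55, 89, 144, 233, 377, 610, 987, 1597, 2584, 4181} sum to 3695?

3695 = 2584+987+89+34+1 = 2584+987+89+21+13+1 = 2584+610+377+89+34+1 = … (32 more), for 35 in all.

35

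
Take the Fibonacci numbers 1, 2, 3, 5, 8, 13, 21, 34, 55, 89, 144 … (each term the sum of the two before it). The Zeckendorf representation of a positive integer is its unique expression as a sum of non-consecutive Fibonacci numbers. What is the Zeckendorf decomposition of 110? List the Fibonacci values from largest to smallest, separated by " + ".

89 + 21

110 − 89 = 21
21 − 21 = 0
So 110 = 89 + 21, with no two terms consecutive in the sequence.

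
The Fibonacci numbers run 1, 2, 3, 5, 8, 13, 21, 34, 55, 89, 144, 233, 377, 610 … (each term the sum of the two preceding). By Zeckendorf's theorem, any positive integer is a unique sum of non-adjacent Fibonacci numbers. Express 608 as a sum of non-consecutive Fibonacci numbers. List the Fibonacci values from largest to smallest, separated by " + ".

377 + 144 + 55 + 21 + 8 + 3

608 − 377 = 231
231 − 144 = 87
87 − 55 = 32
32 − 21 = 11
11 − 8 = 3
3 − 3 = 0
So 608 = 377 + 144 + 55 + 21 + 8 + 3, with no two terms consecutive in the sequence.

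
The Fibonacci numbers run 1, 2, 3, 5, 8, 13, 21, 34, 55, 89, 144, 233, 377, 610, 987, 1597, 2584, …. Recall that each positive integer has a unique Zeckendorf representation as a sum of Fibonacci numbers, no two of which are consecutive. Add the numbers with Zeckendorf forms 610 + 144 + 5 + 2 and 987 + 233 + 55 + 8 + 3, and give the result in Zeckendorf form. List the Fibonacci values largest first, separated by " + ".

The two numbers are 761 and 1286, so their sum is 2047.
Greedy algorithm:
take 1597 (≤ 2047); 2047 − 1597 = 450
take 377 (≤ 450); 450 − 377 = 73
take 55 (≤ 73); 73 − 55 = 18
take 13 (≤ 18); 18 − 13 = 5
take 5 (≤ 5); 5 − 5 = 0

1597 + 377 + 55 + 13 + 5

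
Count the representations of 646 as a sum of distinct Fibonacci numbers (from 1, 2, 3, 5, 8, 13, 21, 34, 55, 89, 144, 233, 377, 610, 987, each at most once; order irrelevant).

11

Each representation comes from the Zeckendorf form by replacing some F_k with F_{k−1} + F_{k−2} where possible.
646 = 610+34+2 = 610+21+13+2 = 377+233+34+2 = … (8 more), for 11 in all.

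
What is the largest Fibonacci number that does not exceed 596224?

514229 ≤ 596224 < 832040, so the largest Fibonacci number not exceeding 596224 is 514229.

514229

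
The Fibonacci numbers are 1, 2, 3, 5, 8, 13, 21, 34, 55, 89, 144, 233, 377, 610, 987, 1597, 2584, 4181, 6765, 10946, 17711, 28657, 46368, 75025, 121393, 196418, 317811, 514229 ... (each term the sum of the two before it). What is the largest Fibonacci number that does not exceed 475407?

317811

317811 ≤ 475407 < 514229, so the largest Fibonacci number not exceeding 475407 is 317811.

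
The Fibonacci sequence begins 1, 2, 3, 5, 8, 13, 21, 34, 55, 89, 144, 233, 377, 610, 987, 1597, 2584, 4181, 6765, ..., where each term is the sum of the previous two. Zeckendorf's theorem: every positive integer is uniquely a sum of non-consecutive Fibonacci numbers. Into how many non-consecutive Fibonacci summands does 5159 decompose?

subtract 4181 from 5159: 978 remains
subtract 610 from 978: 368 remains
subtract 233 from 368: 135 remains
subtract 89 from 135: 46 remains
subtract 34 from 46: 12 remains
subtract 8 from 12: 4 remains
subtract 3 from 4: 1 remains
subtract 1 from 1: 0 remains
5159 = 4181 + 610 + 233 + 89 + 34 + 8 + 3 + 1, which has 8 terms.

8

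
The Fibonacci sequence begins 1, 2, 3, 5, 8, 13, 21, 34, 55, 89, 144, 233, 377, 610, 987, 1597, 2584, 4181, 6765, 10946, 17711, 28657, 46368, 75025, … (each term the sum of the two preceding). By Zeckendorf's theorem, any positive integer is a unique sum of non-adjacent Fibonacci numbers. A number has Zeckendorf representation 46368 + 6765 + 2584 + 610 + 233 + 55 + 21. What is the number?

56636

46368 + 6765 + 2584 + 610 + 233 + 55 + 21 = 56636.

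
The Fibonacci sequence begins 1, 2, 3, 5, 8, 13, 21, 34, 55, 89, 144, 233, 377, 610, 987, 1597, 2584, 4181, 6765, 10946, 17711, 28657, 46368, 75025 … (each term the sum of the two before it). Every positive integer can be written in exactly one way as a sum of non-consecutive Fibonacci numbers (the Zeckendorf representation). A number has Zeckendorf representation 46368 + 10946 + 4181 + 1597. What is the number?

46368 + 10946 + 4181 + 1597 = 63092.

63092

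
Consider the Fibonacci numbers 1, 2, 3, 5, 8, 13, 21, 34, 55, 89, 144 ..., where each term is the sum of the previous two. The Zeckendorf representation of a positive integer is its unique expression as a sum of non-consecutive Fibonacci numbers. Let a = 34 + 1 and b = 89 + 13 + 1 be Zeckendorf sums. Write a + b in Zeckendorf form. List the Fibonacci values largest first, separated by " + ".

The two numbers are 35 and 103, so their sum is 138.
Greedily peel off the largest Fibonacci term at each step:
subtract 89 from 138: 49 remains
subtract 34 from 49: 15 remains
subtract 13 from 15: 2 remains
subtract 2 from 2: 0 remains

89 + 34 + 13 + 2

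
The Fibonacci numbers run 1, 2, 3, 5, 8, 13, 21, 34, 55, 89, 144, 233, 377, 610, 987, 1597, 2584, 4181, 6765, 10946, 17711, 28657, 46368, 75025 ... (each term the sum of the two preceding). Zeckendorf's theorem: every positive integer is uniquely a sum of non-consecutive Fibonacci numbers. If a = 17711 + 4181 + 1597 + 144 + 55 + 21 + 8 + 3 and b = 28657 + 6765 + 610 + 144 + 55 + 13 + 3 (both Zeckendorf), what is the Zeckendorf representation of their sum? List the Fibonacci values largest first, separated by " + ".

The two numbers are 23720 and 36247, so their sum is 59967.
Repeatedly subtract the largest Fibonacci number that fits:
take 46368 (≤ 59967); 59967 − 46368 = 13599
take 10946 (≤ 13599); 13599 − 10946 = 2653
take 2584 (≤ 2653); 2653 − 2584 = 69
take 55 (≤ 69); 69 − 55 = 14
take 13 (≤ 14); 14 − 13 = 1
take 1 (≤ 1); 1 − 1 = 0

46368 + 10946 + 2584 + 55 + 13 + 1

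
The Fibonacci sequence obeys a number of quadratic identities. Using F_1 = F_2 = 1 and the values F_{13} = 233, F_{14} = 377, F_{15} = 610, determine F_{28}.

317811

By the addition formula F_{m+n} = F_m F_{n+1} + F_{m−1} F_n with m=14, n=14: F_{28} = 377·610 + 233·377 = 229970 + 87841 = 317811.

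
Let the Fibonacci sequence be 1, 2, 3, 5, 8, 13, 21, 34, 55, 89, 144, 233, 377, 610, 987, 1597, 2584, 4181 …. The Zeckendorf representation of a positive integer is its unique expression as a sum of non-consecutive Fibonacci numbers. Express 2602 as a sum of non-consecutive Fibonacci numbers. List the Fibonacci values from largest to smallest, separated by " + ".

Greedily peel off the largest Fibonacci term at each step:
subtract 2584 from 2602: 18 remains
subtract 13 from 18: 5 remains
subtract 5 from 5: 0 remains
So 2602 = 2584 + 13 + 5, with no two terms consecutive in the sequence.

2584 + 13 + 5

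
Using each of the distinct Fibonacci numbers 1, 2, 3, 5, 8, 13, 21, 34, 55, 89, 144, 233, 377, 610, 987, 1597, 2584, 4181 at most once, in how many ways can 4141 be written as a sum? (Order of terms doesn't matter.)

15

Each representation comes from the Zeckendorf form by replacing some F_k with F_{k−1} + F_{k−2} where possible.
4141 = 2584+987+377+144+34+13+2 = 2584+987+377+144+34+8+5+2 = 2584+987+377+89+55+34+13+2 = 2584+987+377+144+21+13+8+5+2 = 2584+987+377+89+55+34+8+5+2 = … (10 more), for 15 in all.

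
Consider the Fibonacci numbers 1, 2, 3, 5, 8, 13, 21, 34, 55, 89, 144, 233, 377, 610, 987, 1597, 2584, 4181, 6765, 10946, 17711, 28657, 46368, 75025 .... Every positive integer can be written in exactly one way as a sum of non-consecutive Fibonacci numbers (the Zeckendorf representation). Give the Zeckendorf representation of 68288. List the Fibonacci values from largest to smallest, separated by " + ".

68288 − 46368 = 21920
21920 − 17711 = 4209
4209 − 4181 = 28
28 − 21 = 7
7 − 5 = 2
2 − 2 = 0
So 68288 = 46368 + 17711 + 4181 + 21 + 5 + 2, with no two terms consecutive in the sequence.

46368 + 17711 + 4181 + 21 + 5 + 2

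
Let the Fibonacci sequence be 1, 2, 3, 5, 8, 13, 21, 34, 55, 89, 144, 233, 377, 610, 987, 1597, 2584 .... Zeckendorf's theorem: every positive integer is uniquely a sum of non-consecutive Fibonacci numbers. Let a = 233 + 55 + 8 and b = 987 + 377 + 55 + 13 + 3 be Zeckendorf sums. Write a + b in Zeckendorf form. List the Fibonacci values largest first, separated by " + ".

1597 + 89 + 34 + 8 + 3

The two numbers are 296 and 1435, so their sum is 1731.
take 1597 (≤ 1731); 1731 − 1597 = 134
take 89 (≤ 134); 134 − 89 = 45
take 34 (≤ 45); 45 − 34 = 11
take 8 (≤ 11); 11 − 8 = 3
take 3 (≤ 3); 3 − 3 = 0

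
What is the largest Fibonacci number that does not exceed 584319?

514229 ≤ 584319 < 832040, so the largest Fibonacci number not exceeding 584319 is 514229.

514229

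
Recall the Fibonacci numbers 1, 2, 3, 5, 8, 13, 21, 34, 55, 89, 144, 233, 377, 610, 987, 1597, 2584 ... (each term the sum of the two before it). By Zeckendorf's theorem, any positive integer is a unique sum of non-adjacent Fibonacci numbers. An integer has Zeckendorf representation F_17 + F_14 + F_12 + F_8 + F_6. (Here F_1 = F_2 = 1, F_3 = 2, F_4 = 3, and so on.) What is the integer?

2147

F_17 + F_14 + F_12 + F_8 + F_6 = 1597 + 377 + 144 + 21 + 8 = 2147.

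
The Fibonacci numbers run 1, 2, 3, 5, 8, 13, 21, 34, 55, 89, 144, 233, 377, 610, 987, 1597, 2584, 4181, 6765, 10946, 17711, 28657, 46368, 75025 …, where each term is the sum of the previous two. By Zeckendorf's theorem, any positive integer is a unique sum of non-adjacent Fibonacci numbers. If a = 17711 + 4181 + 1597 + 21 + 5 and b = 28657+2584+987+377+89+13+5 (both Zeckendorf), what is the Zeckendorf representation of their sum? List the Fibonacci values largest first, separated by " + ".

The two numbers are 23515 and 32712, so their sum is 56227.
Greedily peel off the largest Fibonacci term at each step:
56227 − 46368 = 9859
9859 − 6765 = 3094
3094 − 2584 = 510
510 − 377 = 133
133 − 89 = 44
44 − 34 = 10
10 − 8 = 2
2 − 2 = 0

46368 + 6765 + 2584 + 377 + 89 + 34 + 8 + 2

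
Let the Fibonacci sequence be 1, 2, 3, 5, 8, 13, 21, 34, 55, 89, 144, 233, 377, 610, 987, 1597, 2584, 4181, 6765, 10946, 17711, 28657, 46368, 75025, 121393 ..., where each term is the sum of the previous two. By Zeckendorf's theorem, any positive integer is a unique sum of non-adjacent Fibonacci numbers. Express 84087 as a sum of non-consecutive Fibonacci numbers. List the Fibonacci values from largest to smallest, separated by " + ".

75025 + 6765 + 1597 + 610 + 89 + 1

Greedy algorithm:
subtract 75025 from 84087: 9062 remains
subtract 6765 from 9062: 2297 remains
subtract 1597 from 2297: 700 remains
subtract 610 from 700: 90 remains
subtract 89 from 90: 1 remains
subtract 1 from 1: 0 remains
So 84087 = 75025 + 6765 + 1597 + 610 + 89 + 1, with no two terms consecutive in the sequence.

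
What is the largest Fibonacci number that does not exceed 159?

144

144 ≤ 159 < 233, so the largest Fibonacci number not exceeding 159 is 144.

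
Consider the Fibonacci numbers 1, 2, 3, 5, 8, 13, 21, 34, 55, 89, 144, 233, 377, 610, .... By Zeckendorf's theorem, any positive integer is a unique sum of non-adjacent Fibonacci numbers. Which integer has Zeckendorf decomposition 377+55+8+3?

443

377+55+8+3 = 443.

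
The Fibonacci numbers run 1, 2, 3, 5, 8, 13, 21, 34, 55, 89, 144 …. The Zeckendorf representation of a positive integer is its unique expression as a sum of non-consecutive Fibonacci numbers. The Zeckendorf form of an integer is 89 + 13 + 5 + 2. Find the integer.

89 + 13 + 5 + 2 = 109.

109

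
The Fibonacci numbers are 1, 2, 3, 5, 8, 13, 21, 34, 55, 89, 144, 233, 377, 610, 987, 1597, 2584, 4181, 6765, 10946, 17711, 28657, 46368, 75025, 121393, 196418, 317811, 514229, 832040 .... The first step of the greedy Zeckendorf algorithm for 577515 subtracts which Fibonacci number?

514229 ≤ 577515 < 832040, so the largest Fibonacci number not exceeding 577515 is 514229.

514229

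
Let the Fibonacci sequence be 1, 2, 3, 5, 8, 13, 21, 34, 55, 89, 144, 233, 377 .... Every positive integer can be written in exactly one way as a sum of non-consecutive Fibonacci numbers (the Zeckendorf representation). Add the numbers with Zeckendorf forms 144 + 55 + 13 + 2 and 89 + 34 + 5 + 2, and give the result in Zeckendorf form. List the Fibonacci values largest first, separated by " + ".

233 + 89 + 21 + 1

The two numbers are 214 and 130, so their sum is 344.
Greedy algorithm:
largest Fibonacci ≤ 344 is 233; 344 − 233 = 111
largest Fibonacci ≤ 111 is 89; 111 − 89 = 22
largest Fibonacci ≤ 22 is 21; 22 − 21 = 1
largest Fibonacci ≤ 1 is 1; 1 − 1 = 0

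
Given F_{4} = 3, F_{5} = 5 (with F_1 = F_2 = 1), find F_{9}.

34

By the addition formula F_{m+n} = F_m F_{n+1} + F_{m−1} F_n with m=5, n=4: F_{9} = 5·5 + 3·3 = 25 + 9 = 34.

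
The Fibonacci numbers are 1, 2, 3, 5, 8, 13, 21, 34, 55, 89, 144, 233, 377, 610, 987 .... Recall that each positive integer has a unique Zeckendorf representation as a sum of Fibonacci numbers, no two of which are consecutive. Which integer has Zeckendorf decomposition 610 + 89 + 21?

610 + 89 + 21 = 720.

720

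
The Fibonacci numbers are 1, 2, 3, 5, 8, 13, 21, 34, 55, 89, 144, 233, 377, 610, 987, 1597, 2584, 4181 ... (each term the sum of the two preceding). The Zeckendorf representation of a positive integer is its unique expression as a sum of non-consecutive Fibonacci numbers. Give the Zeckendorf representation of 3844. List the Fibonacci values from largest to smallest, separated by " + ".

take 2584 (≤ 3844); 3844 − 2584 = 1260
take 987 (≤ 1260); 1260 − 987 = 273
take 233 (≤ 273); 273 − 233 = 40
take 34 (≤ 40); 40 − 34 = 6
take 5 (≤ 6); 6 − 5 = 1
take 1 (≤ 1); 1 − 1 = 0
So 3844 = 2584 + 987 + 233 + 34 + 5 + 1, with no two terms consecutive in the sequence.

2584 + 987 + 233 + 34 + 5 + 1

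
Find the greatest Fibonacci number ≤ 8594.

6765 ≤ 8594 < 10946, so the largest Fibonacci number not exceeding 8594 is 6765.

6765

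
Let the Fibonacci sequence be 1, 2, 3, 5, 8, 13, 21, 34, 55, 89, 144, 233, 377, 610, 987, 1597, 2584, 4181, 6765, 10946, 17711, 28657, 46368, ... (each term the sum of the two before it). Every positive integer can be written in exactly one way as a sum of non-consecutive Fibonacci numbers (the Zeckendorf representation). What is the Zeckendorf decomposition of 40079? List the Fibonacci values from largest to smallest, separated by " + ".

subtract 28657 from 40079: 11422 remains
subtract 10946 from 11422: 476 remains
subtract 377 from 476: 99 remains
subtract 89 from 99: 10 remains
subtract 8 from 10: 2 remains
subtract 2 from 2: 0 remains
So 40079 = 28657 + 10946 + 377 + 89 + 8 + 2, with no two terms consecutive in the sequence.

28657 + 10946 + 377 + 89 + 8 + 2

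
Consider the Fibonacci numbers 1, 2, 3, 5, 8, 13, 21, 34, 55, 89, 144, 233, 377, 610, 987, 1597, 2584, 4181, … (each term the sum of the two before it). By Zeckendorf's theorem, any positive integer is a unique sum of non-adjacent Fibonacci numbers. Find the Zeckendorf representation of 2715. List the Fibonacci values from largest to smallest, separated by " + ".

2584 + 89 + 34 + 8

Repeatedly subtract the largest Fibonacci number that fits:
2715: greatest Fibonacci not exceeding it is 2584, leaving 131
131: greatest Fibonacci not exceeding it is 89, leaving 42
42: greatest Fibonacci not exceeding it is 34, leaving 8
8: greatest Fibonacci not exceeding it is 8, leaving 0
So 2715 = 2584 + 89 + 34 + 8, with no two terms consecutive in the sequence.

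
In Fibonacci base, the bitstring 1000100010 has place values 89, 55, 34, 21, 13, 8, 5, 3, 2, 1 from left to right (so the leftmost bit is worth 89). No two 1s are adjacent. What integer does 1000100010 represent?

104

Summing the place values of the 1 bits: 89 + 13 + 2 = 104.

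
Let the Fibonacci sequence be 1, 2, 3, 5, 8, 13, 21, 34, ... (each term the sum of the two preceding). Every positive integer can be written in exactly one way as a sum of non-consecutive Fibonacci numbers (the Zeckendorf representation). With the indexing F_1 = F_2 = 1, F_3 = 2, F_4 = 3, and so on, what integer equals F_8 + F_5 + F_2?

27

F_8 + F_5 + F_2 = 21 + 5 + 1 = 27.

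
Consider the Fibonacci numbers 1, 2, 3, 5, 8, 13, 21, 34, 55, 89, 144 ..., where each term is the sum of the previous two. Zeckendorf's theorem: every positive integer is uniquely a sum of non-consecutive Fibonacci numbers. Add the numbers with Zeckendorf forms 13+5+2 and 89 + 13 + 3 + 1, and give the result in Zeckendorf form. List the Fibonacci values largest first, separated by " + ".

89 + 34 + 3

The two numbers are 20 and 106, so their sum is 126.
126 − 89 = 37
37 − 34 = 3
3 − 3 = 0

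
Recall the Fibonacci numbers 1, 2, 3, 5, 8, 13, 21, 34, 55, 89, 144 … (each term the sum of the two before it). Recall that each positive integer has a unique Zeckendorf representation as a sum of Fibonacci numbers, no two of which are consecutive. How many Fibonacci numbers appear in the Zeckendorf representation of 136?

3

Repeatedly subtract the largest Fibonacci number that fits:
136 − 89 = 47
47 − 34 = 13
13 − 13 = 0
136 = 89 + 34 + 13, which has 3 terms.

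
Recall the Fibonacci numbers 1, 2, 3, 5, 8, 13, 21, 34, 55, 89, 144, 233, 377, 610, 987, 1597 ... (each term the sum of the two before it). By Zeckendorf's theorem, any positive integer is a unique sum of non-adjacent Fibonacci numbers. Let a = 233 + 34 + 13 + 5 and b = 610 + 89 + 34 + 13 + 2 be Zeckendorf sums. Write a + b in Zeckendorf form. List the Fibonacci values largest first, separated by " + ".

The two numbers are 285 and 748, so their sum is 1033.
Greedy algorithm:
largest Fibonacci ≤ 1033 is 987; 1033 − 987 = 46
largest Fibonacci ≤ 46 is 34; 46 − 34 = 12
largest Fibonacci ≤ 12 is 8; 12 − 8 = 4
largest Fibonacci ≤ 4 is 3; 4 − 3 = 1
largest Fibonacci ≤ 1 is 1; 1 − 1 = 0

987 + 34 + 8 + 3 + 1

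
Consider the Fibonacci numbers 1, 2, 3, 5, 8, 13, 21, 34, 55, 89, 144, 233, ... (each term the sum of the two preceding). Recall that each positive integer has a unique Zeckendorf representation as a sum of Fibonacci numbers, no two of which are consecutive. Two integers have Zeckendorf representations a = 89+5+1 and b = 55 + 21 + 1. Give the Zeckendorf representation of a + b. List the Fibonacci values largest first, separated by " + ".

144 + 21 + 5 + 2

The two numbers are 95 and 77, so their sum is 172.
144 ≤ 172 < 233, so take 144; remainder 28
21 ≤ 28 < 34, so take 21; remainder 7
5 ≤ 7 < 8, so take 5; remainder 2
2 ≤ 2 < 3, so take 2; remainder 0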